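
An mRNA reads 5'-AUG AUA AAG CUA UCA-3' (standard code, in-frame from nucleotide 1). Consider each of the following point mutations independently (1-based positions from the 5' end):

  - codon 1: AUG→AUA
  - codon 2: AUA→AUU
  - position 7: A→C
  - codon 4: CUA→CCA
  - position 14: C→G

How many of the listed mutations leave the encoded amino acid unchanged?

Codon 1: AUG (Met) → AUA (Ile) — missense.
Codon 2: AUA (Ile) → AUU (Ile) — synonymous.
Codon 3: AAG (Lys) → CAG (Gln) — missense.
Codon 4: CUA (Leu) → CCA (Pro) — missense.
Codon 5: UCA (Ser) → UGA (Stop) — nonsense.
Synonymous: 1 of 5.

1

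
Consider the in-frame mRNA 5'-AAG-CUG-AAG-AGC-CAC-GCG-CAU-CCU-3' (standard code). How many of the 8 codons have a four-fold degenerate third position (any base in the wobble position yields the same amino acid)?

Codon 1 AAG (Lys): third position 2-fold.
Codon 2 CUG (Leu): third position 4-fold.
Codon 3 AAG (Lys): third position 2-fold.
Codon 4 AGC (Ser): third position 2-fold.
Codon 5 CAC (His): third position 2-fold.
Codon 6 GCG (Ala): third position 4-fold.
Codon 7 CAU (His): third position 2-fold.
Codon 8 CCU (Pro): third position 4-fold.
Four-fold degenerate third positions: 3.

3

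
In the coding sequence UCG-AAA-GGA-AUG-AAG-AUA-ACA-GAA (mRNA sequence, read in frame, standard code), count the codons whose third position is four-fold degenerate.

Codon 1 UCG (Ser): third position 4-fold.
Codon 2 AAA (Lys): third position 2-fold.
Codon 3 GGA (Gly): third position 4-fold.
Codon 4 AUG (Met): third position 1-fold.
Codon 5 AAG (Lys): third position 2-fold.
Codon 6 AUA (Ile): third position 3-fold.
Codon 7 ACA (Thr): third position 4-fold.
Codon 8 GAA (Glu): third position 2-fold.
Four-fold degenerate third positions: 3.

3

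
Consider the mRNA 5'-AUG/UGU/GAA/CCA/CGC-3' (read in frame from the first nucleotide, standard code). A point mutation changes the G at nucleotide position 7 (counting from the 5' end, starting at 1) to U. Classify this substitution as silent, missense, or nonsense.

nonsense

Position 7 falls in codon 3: GAA → Glu.
After the substitution the codon is UAA → Stop.
The new codon is a stop codon, so this is a nonsense mutation.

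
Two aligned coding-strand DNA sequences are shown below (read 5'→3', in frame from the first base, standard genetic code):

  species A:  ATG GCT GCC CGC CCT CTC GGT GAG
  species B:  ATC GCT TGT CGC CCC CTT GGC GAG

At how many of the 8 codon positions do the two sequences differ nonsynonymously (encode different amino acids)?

Codon 1: ATG Met / ATC Ile — nonsynonymous.
Codon 2: GCT Ala / GCT Ala — identical.
Codon 3: GCC Ala / TGT Cys — nonsynonymous.
Codon 4: CGC Arg / CGC Arg — identical.
Codon 5: CCT Pro / CCC Pro — synonymous.
Codon 6: CTC Leu / CTT Leu — synonymous.
Codon 7: GGT Gly / GGC Gly — synonymous.
Codon 8: GAG Glu / GAG Glu — identical.
Nonsynonymous differences: 2.

2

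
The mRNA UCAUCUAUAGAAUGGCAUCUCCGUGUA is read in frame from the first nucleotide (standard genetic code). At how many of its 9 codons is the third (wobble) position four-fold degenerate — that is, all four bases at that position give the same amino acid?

5

Codon 1 UCA (Ser): third position 4-fold.
Codon 2 UCU (Ser): third position 4-fold.
Codon 3 AUA (Ile): third position 3-fold.
Codon 4 GAA (Glu): third position 2-fold.
Codon 5 UGG (Trp): third position 1-fold.
Codon 6 CAU (His): third position 2-fold.
Codon 7 CUC (Leu): third position 4-fold.
Codon 8 CGU (Arg): third position 4-fold.
Codon 9 GUA (Val): third position 4-fold.
Four-fold degenerate third positions: 5.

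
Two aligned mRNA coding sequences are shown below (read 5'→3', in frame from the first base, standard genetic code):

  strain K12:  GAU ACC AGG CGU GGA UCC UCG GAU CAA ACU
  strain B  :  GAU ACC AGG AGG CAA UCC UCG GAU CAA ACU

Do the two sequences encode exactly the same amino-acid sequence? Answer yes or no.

Codon 1: GAU Asp / GAU Asp — identical.
Codon 2: ACC Thr / ACC Thr — identical.
Codon 3: AGG Arg / AGG Arg — identical.
Codon 4: CGU Arg / AGG Arg — synonymous.
Codon 5: GGA Gly / CAA Gln — nonsynonymous.
Codon 6: UCC Ser / UCC Ser — identical.
Codon 7: UCG Ser / UCG Ser — identical.
Codon 8: GAU Asp / GAU Asp — identical.
Codon 9: CAA Gln / CAA Gln — identical.
Codon 10: ACU Thr / ACU Thr — identical.
Nonsynonymous differences: 1 → different protein.

no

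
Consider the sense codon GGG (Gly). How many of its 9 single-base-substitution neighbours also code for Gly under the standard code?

3

Position 1: none → 0 synonymous.
Position 2: none → 0 synonymous.
Position 3: GGU, GGC, GGA → 3 synonymous.
Total: 0 + 0 + 3 = 3.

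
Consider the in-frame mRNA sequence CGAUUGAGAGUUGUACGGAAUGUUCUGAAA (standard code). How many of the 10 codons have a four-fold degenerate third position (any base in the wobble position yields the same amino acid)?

6

Codon 1 CGA (Arg): third position 4-fold.
Codon 2 UUG (Leu): third position 2-fold.
Codon 3 AGA (Arg): third position 2-fold.
Codon 4 GUU (Val): third position 4-fold.
Codon 5 GUA (Val): third position 4-fold.
Codon 6 CGG (Arg): third position 4-fold.
Codon 7 AAU (Asn): third position 2-fold.
Codon 8 GUU (Val): third position 4-fold.
Codon 9 CUG (Leu): third position 4-fold.
Codon 10 AAA (Lys): third position 2-fold.
Four-fold degenerate third positions: 6.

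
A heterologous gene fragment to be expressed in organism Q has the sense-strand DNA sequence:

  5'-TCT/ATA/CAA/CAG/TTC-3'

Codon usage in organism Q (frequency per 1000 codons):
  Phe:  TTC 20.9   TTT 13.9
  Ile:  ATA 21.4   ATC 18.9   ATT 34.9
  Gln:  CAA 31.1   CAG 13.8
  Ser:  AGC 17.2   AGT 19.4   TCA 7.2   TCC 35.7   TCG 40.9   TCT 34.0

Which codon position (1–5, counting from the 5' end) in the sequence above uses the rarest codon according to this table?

4

Codon 1 TCT (Ser): 34.0 per 1000.
Codon 2 ATA (Ile): 21.4 per 1000.
Codon 3 CAA (Gln): 31.1 per 1000.
Codon 4 CAG (Gln): 13.8 per 1000.
Codon 5 TTC (Phe): 20.9 per 1000.
Lowest frequency is 13.8 at codon 4.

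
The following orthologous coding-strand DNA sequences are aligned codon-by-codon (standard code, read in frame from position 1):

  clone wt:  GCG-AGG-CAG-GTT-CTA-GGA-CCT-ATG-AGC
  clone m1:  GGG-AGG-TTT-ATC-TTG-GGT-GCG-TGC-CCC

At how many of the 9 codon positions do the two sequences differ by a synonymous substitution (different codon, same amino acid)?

Codon 1: GCG Ala / GGG Gly — nonsynonymous.
Codon 2: AGG Arg / AGG Arg — identical.
Codon 3: CAG Gln / TTT Phe — nonsynonymous.
Codon 4: GTT Val / ATC Ile — nonsynonymous.
Codon 5: CTA Leu / TTG Leu — synonymous.
Codon 6: GGA Gly / GGT Gly — synonymous.
Codon 7: CCT Pro / GCG Ala — nonsynonymous.
Codon 8: ATG Met / TGC Cys — nonsynonymous.
Codon 9: AGC Ser / CCC Pro — nonsynonymous.
Synonymous differences: 2.

2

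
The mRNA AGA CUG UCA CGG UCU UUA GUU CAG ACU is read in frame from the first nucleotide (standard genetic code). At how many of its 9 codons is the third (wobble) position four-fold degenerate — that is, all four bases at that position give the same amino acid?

6

Codon 1 AGA (Arg): third position 2-fold.
Codon 2 CUG (Leu): third position 4-fold.
Codon 3 UCA (Ser): third position 4-fold.
Codon 4 CGG (Arg): third position 4-fold.
Codon 5 UCU (Ser): third position 4-fold.
Codon 6 UUA (Leu): third position 2-fold.
Codon 7 GUU (Val): third position 4-fold.
Codon 8 CAG (Gln): third position 2-fold.
Codon 9 ACU (Thr): third position 4-fold.
Four-fold degenerate third positions: 6.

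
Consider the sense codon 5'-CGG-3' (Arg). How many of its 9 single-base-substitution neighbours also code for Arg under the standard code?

4

Position 1: AGG → 1 synonymous.
Position 2: none → 0 synonymous.
Position 3: CGU, CGC, CGA → 3 synonymous.
Total: 1 + 0 + 3 = 4.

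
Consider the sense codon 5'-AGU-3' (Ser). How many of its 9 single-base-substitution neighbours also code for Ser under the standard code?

Position 1: none → 0 synonymous.
Position 2: none → 0 synonymous.
Position 3: AGC → 1 synonymous.
Total: 0 + 0 + 1 = 1.

1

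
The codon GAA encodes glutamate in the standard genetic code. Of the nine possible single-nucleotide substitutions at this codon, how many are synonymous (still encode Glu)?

1

Position 1: none → 0 synonymous.
Position 2: none → 0 synonymous.
Position 3: GAG → 1 synonymous.
Total: 0 + 0 + 1 = 1.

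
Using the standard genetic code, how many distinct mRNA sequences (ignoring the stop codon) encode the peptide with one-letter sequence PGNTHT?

Pro: 4 codons.
Gly: 4 codons.
Asn: 2 codons.
Thr: 4 codons.
His: 2 codons.
Thr: 4 codons.
4 × 4 × 2 × 4 × 2 × 4 = 1024.

1024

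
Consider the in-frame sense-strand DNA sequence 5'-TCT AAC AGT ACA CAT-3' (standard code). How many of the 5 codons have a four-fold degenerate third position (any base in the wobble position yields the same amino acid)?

2

Codon 1 TCT (Ser): third position 4-fold.
Codon 2 AAC (Asn): third position 2-fold.
Codon 3 AGT (Ser): third position 2-fold.
Codon 4 ACA (Thr): third position 4-fold.
Codon 5 CAT (His): third position 2-fold.
Four-fold degenerate third positions: 2.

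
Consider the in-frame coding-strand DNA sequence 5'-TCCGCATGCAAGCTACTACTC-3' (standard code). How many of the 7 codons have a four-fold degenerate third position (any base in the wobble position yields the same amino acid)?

Codon 1 TCC (Ser): third position 4-fold.
Codon 2 GCA (Ala): third position 4-fold.
Codon 3 TGC (Cys): third position 2-fold.
Codon 4 AAG (Lys): third position 2-fold.
Codon 5 CTA (Leu): third position 4-fold.
Codon 6 CTA (Leu): third position 4-fold.
Codon 7 CTC (Leu): third position 4-fold.
Four-fold degenerate third positions: 5.

5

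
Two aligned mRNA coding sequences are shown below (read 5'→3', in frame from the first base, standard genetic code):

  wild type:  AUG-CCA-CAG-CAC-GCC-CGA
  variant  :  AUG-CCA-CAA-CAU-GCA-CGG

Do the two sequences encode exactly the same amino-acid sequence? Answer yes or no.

yes

Codon 1: AUG Met / AUG Met — identical.
Codon 2: CCA Pro / CCA Pro — identical.
Codon 3: CAG Gln / CAA Gln — synonymous.
Codon 4: CAC His / CAU His — synonymous.
Codon 5: GCC Ala / GCA Ala — synonymous.
Codon 6: CGA Arg / CGG Arg — synonymous.
Nonsynonymous differences: 0 → same protein.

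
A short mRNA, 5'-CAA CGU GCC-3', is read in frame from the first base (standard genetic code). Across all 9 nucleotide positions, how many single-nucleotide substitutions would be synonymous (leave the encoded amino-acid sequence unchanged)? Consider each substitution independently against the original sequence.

7

Codon 1 (CAA, Gln): 1 synonymous substitution.
Codon 2 (CGU, Arg): 3 synonymous substitutions.
Codon 3 (GCC, Ala): 3 synonymous substitutions.
Total: 1 + 3 + 3 = 7.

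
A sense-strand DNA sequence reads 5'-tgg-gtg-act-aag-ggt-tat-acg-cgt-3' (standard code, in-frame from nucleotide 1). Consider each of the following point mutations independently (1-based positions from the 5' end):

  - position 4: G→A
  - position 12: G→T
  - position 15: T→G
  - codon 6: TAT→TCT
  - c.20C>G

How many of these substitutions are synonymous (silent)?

1

Codon 2: GTG (Val) → ATG (Met) — missense.
Codon 4: AAG (Lys) → AAT (Asn) — missense.
Codon 5: GGT (Gly) → GGG (Gly) — synonymous.
Codon 6: TAT (Tyr) → TCT (Ser) — missense.
Codon 7: ACG (Thr) → AGG (Arg) — missense.
Synonymous: 1 of 5.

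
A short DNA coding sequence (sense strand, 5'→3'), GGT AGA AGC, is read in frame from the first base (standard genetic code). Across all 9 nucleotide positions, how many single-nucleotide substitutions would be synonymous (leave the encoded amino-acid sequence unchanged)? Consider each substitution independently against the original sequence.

Codon 1 (GGT, Gly): 3 synonymous substitutions.
Codon 2 (AGA, Arg): 2 synonymous substitutions.
Codon 3 (AGC, Ser): 1 synonymous substitution.
Total: 3 + 2 + 1 = 6.

6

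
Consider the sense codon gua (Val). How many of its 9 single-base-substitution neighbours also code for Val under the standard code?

3

Position 1: none → 0 synonymous.
Position 2: none → 0 synonymous.
Position 3: GUU, GUC, GUG → 3 synonymous.
Total: 0 + 0 + 3 = 3.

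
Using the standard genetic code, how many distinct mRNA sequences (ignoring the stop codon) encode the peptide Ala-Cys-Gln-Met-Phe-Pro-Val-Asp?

Ala: 4 codons.
Cys: 2 codons.
Gln: 2 codons.
Met: 1 codon.
Phe: 2 codons.
Pro: 4 codons.
Val: 4 codons.
Asp: 2 codons.
4 × 2 × 2 × 1 × 2 × 4 × 4 × 2 = 1024.

1024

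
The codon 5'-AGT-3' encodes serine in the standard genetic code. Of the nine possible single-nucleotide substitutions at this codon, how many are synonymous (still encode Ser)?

Position 1: none → 0 synonymous.
Position 2: none → 0 synonymous.
Position 3: AGC → 1 synonymous.
Total: 0 + 0 + 1 = 1.

1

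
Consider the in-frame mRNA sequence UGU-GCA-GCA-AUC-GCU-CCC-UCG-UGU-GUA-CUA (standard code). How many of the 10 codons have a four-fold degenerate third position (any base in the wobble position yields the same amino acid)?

7

Codon 1 UGU (Cys): third position 2-fold.
Codon 2 GCA (Ala): third position 4-fold.
Codon 3 GCA (Ala): third position 4-fold.
Codon 4 AUC (Ile): third position 3-fold.
Codon 5 GCU (Ala): third position 4-fold.
Codon 6 CCC (Pro): third position 4-fold.
Codon 7 UCG (Ser): third position 4-fold.
Codon 8 UGU (Cys): third position 2-fold.
Codon 9 GUA (Val): third position 4-fold.
Codon 10 CUA (Leu): third position 4-fold.
Four-fold degenerate third positions: 7.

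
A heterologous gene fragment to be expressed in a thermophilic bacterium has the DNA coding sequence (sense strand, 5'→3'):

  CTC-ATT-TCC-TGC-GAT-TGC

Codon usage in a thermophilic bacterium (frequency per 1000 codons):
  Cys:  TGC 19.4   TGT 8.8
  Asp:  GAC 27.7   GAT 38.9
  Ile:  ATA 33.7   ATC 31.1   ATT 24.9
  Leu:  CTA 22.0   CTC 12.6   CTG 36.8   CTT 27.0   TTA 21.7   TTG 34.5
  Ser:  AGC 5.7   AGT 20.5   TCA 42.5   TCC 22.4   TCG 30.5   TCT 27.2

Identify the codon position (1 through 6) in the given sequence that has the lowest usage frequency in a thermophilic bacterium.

1

Codon 1 CTC (Leu): 12.6 per 1000.
Codon 2 ATT (Ile): 24.9 per 1000.
Codon 3 TCC (Ser): 22.4 per 1000.
Codon 4 TGC (Cys): 19.4 per 1000.
Codon 5 GAT (Asp): 38.9 per 1000.
Codon 6 TGC (Cys): 19.4 per 1000.
Lowest frequency is 12.6 at codon 1.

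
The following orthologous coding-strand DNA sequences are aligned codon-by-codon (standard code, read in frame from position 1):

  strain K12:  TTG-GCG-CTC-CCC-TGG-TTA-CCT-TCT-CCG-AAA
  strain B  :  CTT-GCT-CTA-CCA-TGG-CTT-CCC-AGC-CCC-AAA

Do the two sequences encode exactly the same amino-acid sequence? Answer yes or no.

yes

Codon 1: TTG Leu / CTT Leu — synonymous.
Codon 2: GCG Ala / GCT Ala — synonymous.
Codon 3: CTC Leu / CTA Leu — synonymous.
Codon 4: CCC Pro / CCA Pro — synonymous.
Codon 5: TGG Trp / TGG Trp — identical.
Codon 6: TTA Leu / CTT Leu — synonymous.
Codon 7: CCT Pro / CCC Pro — synonymous.
Codon 8: TCT Ser / AGC Ser — synonymous.
Codon 9: CCG Pro / CCC Pro — synonymous.
Codon 10: AAA Lys / AAA Lys — identical.
Nonsynonymous differences: 0 → same protein.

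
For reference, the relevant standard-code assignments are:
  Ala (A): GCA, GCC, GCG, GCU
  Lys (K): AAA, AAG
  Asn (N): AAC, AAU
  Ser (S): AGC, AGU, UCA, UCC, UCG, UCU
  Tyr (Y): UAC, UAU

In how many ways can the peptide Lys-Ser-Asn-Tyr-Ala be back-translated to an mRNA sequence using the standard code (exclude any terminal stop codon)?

192

Lys: 2 codons.
Ser: 6 codons.
Asn: 2 codons.
Tyr: 2 codons.
Ala: 4 codons.
2 × 6 × 2 × 2 × 4 = 192.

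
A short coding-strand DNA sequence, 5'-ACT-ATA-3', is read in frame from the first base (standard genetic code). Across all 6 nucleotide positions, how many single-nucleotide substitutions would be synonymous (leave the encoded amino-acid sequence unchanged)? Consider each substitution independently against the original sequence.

Codon 1 (ACT, Thr): 3 synonymous substitutions.
Codon 2 (ATA, Ile): 2 synonymous substitutions.
Total: 3 + 2 = 5.

5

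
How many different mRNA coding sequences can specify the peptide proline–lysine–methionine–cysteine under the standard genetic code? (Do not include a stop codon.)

16

Pro: 4 codons.
Lys: 2 codons.
Met: 1 codon.
Cys: 2 codons.
4 × 2 × 1 × 2 = 16.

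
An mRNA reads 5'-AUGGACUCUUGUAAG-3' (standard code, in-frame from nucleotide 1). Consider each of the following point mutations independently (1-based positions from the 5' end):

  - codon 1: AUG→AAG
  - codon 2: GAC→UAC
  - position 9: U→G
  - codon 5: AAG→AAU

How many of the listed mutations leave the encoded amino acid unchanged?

1

Codon 1: AUG (Met) → AAG (Lys) — missense.
Codon 2: GAC (Asp) → UAC (Tyr) — missense.
Codon 3: UCU (Ser) → UCG (Ser) — synonymous.
Codon 5: AAG (Lys) → AAU (Asn) — missense.
Synonymous: 1 of 4.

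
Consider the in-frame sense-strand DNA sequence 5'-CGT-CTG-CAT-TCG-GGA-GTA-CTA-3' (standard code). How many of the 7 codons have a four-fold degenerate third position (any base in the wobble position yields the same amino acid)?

6

Codon 1 CGT (Arg): third position 4-fold.
Codon 2 CTG (Leu): third position 4-fold.
Codon 3 CAT (His): third position 2-fold.
Codon 4 TCG (Ser): third position 4-fold.
Codon 5 GGA (Gly): third position 4-fold.
Codon 6 GTA (Val): third position 4-fold.
Codon 7 CTA (Leu): third position 4-fold.
Four-fold degenerate third positions: 6.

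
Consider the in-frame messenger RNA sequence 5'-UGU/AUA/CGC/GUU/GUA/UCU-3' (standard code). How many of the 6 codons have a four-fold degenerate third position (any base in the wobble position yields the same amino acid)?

Codon 1 UGU (Cys): third position 2-fold.
Codon 2 AUA (Ile): third position 3-fold.
Codon 3 CGC (Arg): third position 4-fold.
Codon 4 GUU (Val): third position 4-fold.
Codon 5 GUA (Val): third position 4-fold.
Codon 6 UCU (Ser): third position 4-fold.
Four-fold degenerate third positions: 4.

4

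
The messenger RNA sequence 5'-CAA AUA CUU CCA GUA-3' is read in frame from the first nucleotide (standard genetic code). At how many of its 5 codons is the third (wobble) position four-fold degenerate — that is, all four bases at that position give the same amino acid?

3

Codon 1 CAA (Gln): third position 2-fold.
Codon 2 AUA (Ile): third position 3-fold.
Codon 3 CUU (Leu): third position 4-fold.
Codon 4 CCA (Pro): third position 4-fold.
Codon 5 GUA (Val): third position 4-fold.
Four-fold degenerate third positions: 3.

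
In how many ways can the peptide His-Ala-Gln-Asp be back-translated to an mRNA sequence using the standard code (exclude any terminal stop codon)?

32

His: 2 codons.
Ala: 4 codons.
Gln: 2 codons.
Asp: 2 codons.
2 × 4 × 2 × 2 = 32.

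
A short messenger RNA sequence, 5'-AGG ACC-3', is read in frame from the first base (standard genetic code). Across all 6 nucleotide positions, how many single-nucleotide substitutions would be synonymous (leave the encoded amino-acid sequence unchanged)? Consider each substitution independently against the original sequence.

Codon 1 (AGG, Arg): 2 synonymous substitutions.
Codon 2 (ACC, Thr): 3 synonymous substitutions.
Total: 2 + 3 = 5.

5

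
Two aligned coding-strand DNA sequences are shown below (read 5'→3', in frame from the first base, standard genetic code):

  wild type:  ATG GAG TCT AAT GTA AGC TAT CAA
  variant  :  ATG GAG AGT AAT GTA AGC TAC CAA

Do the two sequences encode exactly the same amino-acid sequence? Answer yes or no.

Codon 1: ATG Met / ATG Met — identical.
Codon 2: GAG Glu / GAG Glu — identical.
Codon 3: TCT Ser / AGT Ser — synonymous.
Codon 4: AAT Asn / AAT Asn — identical.
Codon 5: GTA Val / GTA Val — identical.
Codon 6: AGC Ser / AGC Ser — identical.
Codon 7: TAT Tyr / TAC Tyr — synonymous.
Codon 8: CAA Gln / CAA Gln — identical.
Nonsynonymous differences: 0 → same protein.

yes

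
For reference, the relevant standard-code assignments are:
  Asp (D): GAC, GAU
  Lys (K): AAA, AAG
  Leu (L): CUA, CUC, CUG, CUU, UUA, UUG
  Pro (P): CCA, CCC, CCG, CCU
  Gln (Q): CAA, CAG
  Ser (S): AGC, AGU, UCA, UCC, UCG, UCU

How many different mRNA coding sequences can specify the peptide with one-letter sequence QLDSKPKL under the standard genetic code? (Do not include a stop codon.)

13824

Gln: 2 codons.
Leu: 6 codons.
Asp: 2 codons.
Ser: 6 codons.
Lys: 2 codons.
Pro: 4 codons.
Lys: 2 codons.
Leu: 6 codons.
2 × 6 × 2 × 6 × 2 × 4 × 2 × 6 = 13824.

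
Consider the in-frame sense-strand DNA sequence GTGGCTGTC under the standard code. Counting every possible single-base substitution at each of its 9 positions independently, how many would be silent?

Codon 1 (GTG, Val): 3 synonymous substitutions.
Codon 2 (GCT, Ala): 3 synonymous substitutions.
Codon 3 (GTC, Val): 3 synonymous substitutions.
Total: 3 + 3 + 3 = 9.

9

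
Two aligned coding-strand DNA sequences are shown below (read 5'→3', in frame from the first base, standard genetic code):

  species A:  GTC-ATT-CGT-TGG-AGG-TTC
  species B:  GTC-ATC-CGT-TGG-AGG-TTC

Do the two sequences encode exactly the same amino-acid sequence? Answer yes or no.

yes

Codon 1: GTC Val / GTC Val — identical.
Codon 2: ATT Ile / ATC Ile — synonymous.
Codon 3: CGT Arg / CGT Arg — identical.
Codon 4: TGG Trp / TGG Trp — identical.
Codon 5: AGG Arg / AGG Arg — identical.
Codon 6: TTC Phe / TTC Phe — identical.
Nonsynonymous differences: 0 → same protein.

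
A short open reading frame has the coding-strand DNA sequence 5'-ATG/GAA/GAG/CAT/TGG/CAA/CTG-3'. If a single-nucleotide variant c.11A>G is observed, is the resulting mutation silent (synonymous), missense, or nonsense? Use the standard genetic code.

missense

Position 11 falls in codon 4: CAT → His.
After the substitution the codon is CGT → Arg.
His ≠ Arg, so this is a missense mutation.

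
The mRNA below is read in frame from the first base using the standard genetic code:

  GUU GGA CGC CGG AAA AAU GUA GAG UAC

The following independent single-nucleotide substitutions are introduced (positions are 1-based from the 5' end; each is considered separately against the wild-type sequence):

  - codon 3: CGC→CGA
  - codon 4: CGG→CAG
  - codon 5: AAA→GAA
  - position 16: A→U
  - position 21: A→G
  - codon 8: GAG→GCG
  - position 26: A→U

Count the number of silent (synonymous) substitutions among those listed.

Codon 3: CGC (Arg) → CGA (Arg) — synonymous.
Codon 4: CGG (Arg) → CAG (Gln) — missense.
Codon 5: AAA (Lys) → GAA (Glu) — missense.
Codon 6: AAU (Asn) → UAU (Tyr) — missense.
Codon 7: GUA (Val) → GUG (Val) — synonymous.
Codon 8: GAG (Glu) → GCG (Ala) — missense.
Codon 9: UAC (Tyr) → UUC (Phe) — missense.
Synonymous: 2 of 7.

2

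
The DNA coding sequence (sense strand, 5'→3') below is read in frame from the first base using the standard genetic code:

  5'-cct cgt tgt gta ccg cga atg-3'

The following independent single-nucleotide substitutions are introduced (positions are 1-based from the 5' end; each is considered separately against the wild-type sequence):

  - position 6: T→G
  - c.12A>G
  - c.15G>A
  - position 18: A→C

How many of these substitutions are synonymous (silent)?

Codon 2: CGT (Arg) → CGG (Arg) — synonymous.
Codon 4: GTA (Val) → GTG (Val) — synonymous.
Codon 5: CCG (Pro) → CCA (Pro) — synonymous.
Codon 6: CGA (Arg) → CGC (Arg) — synonymous.
Synonymous: 4 of 4.

4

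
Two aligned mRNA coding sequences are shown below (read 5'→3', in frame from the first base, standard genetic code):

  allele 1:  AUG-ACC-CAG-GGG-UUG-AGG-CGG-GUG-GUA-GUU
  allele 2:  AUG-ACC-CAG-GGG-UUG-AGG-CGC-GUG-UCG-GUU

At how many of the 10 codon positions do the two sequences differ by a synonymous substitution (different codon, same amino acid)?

Codon 1: AUG Met / AUG Met — identical.
Codon 2: ACC Thr / ACC Thr — identical.
Codon 3: CAG Gln / CAG Gln — identical.
Codon 4: GGG Gly / GGG Gly — identical.
Codon 5: UUG Leu / UUG Leu — identical.
Codon 6: AGG Arg / AGG Arg — identical.
Codon 7: CGG Arg / CGC Arg — synonymous.
Codon 8: GUG Val / GUG Val — identical.
Codon 9: GUA Val / UCG Ser — nonsynonymous.
Codon 10: GUU Val / GUU Val — identical.
Synonymous differences: 1.

1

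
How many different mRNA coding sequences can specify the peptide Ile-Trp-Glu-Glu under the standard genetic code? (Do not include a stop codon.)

Ile: 3 codons.
Trp: 1 codon.
Glu: 2 codons.
Glu: 2 codons.
3 × 1 × 2 × 2 = 12.

12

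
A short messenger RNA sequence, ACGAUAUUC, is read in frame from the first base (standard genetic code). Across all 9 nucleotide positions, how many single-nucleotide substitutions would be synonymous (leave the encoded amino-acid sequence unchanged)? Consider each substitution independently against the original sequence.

Codon 1 (ACG, Thr): 3 synonymous substitutions.
Codon 2 (AUA, Ile): 2 synonymous substitutions.
Codon 3 (UUC, Phe): 1 synonymous substitution.
Total: 3 + 2 + 1 = 6.

6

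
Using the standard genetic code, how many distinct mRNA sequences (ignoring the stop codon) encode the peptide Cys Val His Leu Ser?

Cys: 2 codons.
Val: 4 codons.
His: 2 codons.
Leu: 6 codons.
Ser: 6 codons.
2 × 4 × 2 × 6 × 6 = 576.

576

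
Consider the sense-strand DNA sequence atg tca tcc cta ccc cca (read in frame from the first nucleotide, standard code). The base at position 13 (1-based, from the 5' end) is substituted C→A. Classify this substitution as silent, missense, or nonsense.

Position 13 falls in codon 5: CCC → Pro.
After the substitution the codon is ACC → Thr.
Pro ≠ Thr, so this is a missense mutation.

missense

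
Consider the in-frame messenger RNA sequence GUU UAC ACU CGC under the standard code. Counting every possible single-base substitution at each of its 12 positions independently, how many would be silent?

Codon 1 (GUU, Val): 3 synonymous substitutions.
Codon 2 (UAC, Tyr): 1 synonymous substitution.
Codon 3 (ACU, Thr): 3 synonymous substitutions.
Codon 4 (CGC, Arg): 3 synonymous substitutions.
Total: 3 + 1 + 3 + 3 = 10.

10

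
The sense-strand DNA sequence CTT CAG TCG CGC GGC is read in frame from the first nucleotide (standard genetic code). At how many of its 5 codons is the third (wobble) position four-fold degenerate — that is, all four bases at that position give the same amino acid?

Codon 1 CTT (Leu): third position 4-fold.
Codon 2 CAG (Gln): third position 2-fold.
Codon 3 TCG (Ser): third position 4-fold.
Codon 4 CGC (Arg): third position 4-fold.
Codon 5 GGC (Gly): third position 4-fold.
Four-fold degenerate third positions: 4.

4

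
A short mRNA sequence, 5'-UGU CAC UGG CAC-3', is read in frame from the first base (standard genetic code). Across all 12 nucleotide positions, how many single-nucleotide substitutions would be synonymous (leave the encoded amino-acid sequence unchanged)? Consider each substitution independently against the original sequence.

3

Codon 1 (UGU, Cys): 1 synonymous substitution.
Codon 2 (CAC, His): 1 synonymous substitution.
Codon 3 (UGG, Trp): 0 synonymous substitutions.
Codon 4 (CAC, His): 1 synonymous substitution.
Total: 1 + 1 + 0 + 1 = 3.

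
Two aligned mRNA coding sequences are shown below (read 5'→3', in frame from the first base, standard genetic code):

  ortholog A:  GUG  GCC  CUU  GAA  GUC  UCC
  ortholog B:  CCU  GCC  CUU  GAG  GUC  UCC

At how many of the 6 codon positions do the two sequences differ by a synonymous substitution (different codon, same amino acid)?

1

Codon 1: GUG Val / CCU Pro — nonsynonymous.
Codon 2: GCC Ala / GCC Ala — identical.
Codon 3: CUU Leu / CUU Leu — identical.
Codon 4: GAA Glu / GAG Glu — synonymous.
Codon 5: GUC Val / GUC Val — identical.
Codon 6: UCC Ser / UCC Ser — identical.
Synonymous differences: 1.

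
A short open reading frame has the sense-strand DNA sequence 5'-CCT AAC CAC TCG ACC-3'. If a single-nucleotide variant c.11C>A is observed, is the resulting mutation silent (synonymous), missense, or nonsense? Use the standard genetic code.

Position 11 falls in codon 4: TCG → Ser.
After the substitution the codon is TAG → Stop.
The new codon is a stop codon, so this is a nonsense mutation.

nonsense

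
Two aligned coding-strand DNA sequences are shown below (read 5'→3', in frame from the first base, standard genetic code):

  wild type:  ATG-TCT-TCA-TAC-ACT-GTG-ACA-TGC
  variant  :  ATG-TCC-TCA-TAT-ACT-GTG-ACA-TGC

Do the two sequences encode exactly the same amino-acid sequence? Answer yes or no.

yes

Codon 1: ATG Met / ATG Met — identical.
Codon 2: TCT Ser / TCC Ser — synonymous.
Codon 3: TCA Ser / TCA Ser — identical.
Codon 4: TAC Tyr / TAT Tyr — synonymous.
Codon 5: ACT Thr / ACT Thr — identical.
Codon 6: GTG Val / GTG Val — identical.
Codon 7: ACA Thr / ACA Thr — identical.
Codon 8: TGC Cys / TGC Cys — identical.
Nonsynonymous differences: 0 → same protein.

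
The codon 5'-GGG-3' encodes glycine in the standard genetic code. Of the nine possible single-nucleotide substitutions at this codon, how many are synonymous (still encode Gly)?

Position 1: none → 0 synonymous.
Position 2: none → 0 synonymous.
Position 3: GGU, GGC, GGA → 3 synonymous.
Total: 0 + 0 + 3 = 3.

3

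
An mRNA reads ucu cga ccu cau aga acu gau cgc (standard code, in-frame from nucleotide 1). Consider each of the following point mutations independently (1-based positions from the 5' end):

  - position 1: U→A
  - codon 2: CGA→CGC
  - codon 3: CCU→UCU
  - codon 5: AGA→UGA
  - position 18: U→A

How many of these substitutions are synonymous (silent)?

Codon 1: UCU (Ser) → ACU (Thr) — missense.
Codon 2: CGA (Arg) → CGC (Arg) — synonymous.
Codon 3: CCU (Pro) → UCU (Ser) — missense.
Codon 5: AGA (Arg) → UGA (Stop) — nonsense.
Codon 6: ACU (Thr) → ACA (Thr) — synonymous.
Synonymous: 2 of 5.

2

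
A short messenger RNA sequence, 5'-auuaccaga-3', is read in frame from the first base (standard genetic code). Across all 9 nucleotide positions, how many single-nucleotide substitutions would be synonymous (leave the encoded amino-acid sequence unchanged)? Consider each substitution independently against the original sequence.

7

Codon 1 (AUU, Ile): 2 synonymous substitutions.
Codon 2 (ACC, Thr): 3 synonymous substitutions.
Codon 3 (AGA, Arg): 2 synonymous substitutions.
Total: 2 + 3 + 2 = 7.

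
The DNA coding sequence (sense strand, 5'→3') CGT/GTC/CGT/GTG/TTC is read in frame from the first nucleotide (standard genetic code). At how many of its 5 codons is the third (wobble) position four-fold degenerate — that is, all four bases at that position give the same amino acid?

Codon 1 CGT (Arg): third position 4-fold.
Codon 2 GTC (Val): third position 4-fold.
Codon 3 CGT (Arg): third position 4-fold.
Codon 4 GTG (Val): third position 4-fold.
Codon 5 TTC (Phe): third position 2-fold.
Four-fold degenerate third positions: 4.

4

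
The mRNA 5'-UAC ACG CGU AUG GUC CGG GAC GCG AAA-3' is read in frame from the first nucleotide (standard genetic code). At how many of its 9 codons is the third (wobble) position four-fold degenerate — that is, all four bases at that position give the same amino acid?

Codon 1 UAC (Tyr): third position 2-fold.
Codon 2 ACG (Thr): third position 4-fold.
Codon 3 CGU (Arg): third position 4-fold.
Codon 4 AUG (Met): third position 1-fold.
Codon 5 GUC (Val): third position 4-fold.
Codon 6 CGG (Arg): third position 4-fold.
Codon 7 GAC (Asp): third position 2-fold.
Codon 8 GCG (Ala): third position 4-fold.
Codon 9 AAA (Lys): third position 2-fold.
Four-fold degenerate third positions: 5.

5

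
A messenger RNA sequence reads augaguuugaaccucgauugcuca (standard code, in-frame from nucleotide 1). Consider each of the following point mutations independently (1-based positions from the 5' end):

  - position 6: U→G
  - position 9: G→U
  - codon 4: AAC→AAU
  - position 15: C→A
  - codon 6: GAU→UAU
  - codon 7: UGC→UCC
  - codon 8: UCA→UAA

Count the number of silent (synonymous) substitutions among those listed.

Codon 2: AGU (Ser) → AGG (Arg) — missense.
Codon 3: UUG (Leu) → UUU (Phe) — missense.
Codon 4: AAC (Asn) → AAU (Asn) — synonymous.
Codon 5: CUC (Leu) → CUA (Leu) — synonymous.
Codon 6: GAU (Asp) → UAU (Tyr) — missense.
Codon 7: UGC (Cys) → UCC (Ser) — missense.
Codon 8: UCA (Ser) → UAA (Stop) — nonsense.
Synonymous: 2 of 7.

2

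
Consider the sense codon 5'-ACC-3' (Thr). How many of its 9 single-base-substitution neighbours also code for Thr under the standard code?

Position 1: none → 0 synonymous.
Position 2: none → 0 synonymous.
Position 3: ACU, ACA, ACG → 3 synonymous.
Total: 0 + 0 + 3 = 3.

3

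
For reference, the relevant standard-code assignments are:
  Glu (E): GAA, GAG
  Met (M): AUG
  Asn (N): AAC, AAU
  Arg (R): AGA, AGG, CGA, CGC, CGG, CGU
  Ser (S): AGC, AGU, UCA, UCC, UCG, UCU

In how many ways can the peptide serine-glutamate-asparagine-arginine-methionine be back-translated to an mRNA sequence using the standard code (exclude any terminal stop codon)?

144

Ser: 6 codons.
Glu: 2 codons.
Asn: 2 codons.
Arg: 6 codons.
Met: 1 codon.
6 × 2 × 2 × 6 × 1 = 144.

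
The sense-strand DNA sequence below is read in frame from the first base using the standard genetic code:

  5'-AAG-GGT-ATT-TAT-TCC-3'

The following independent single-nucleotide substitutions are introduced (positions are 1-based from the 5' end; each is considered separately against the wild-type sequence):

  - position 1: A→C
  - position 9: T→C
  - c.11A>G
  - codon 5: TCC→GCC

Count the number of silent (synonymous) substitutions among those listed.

1

Codon 1: AAG (Lys) → CAG (Gln) — missense.
Codon 3: ATT (Ile) → ATC (Ile) — synonymous.
Codon 4: TAT (Tyr) → TGT (Cys) — missense.
Codon 5: TCC (Ser) → GCC (Ala) — missense.
Synonymous: 1 of 4.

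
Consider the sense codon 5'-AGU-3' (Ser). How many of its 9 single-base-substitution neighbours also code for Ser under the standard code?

Position 1: none → 0 synonymous.
Position 2: none → 0 synonymous.
Position 3: AGC → 1 synonymous.
Total: 0 + 0 + 1 = 1.

1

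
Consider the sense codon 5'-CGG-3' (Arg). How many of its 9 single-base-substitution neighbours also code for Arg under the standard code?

4

Position 1: AGG → 1 synonymous.
Position 2: none → 0 synonymous.
Position 3: CGU, CGC, CGA → 3 synonymous.
Total: 1 + 0 + 3 = 4.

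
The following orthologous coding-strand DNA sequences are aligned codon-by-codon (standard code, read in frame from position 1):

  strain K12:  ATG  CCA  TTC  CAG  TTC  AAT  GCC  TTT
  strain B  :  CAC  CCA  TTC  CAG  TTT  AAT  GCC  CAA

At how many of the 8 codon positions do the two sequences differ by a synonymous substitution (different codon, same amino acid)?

1

Codon 1: ATG Met / CAC His — nonsynonymous.
Codon 2: CCA Pro / CCA Pro — identical.
Codon 3: TTC Phe / TTC Phe — identical.
Codon 4: CAG Gln / CAG Gln — identical.
Codon 5: TTC Phe / TTT Phe — synonymous.
Codon 6: AAT Asn / AAT Asn — identical.
Codon 7: GCC Ala / GCC Ala — identical.
Codon 8: TTT Phe / CAA Gln — nonsynonymous.
Synonymous differences: 1.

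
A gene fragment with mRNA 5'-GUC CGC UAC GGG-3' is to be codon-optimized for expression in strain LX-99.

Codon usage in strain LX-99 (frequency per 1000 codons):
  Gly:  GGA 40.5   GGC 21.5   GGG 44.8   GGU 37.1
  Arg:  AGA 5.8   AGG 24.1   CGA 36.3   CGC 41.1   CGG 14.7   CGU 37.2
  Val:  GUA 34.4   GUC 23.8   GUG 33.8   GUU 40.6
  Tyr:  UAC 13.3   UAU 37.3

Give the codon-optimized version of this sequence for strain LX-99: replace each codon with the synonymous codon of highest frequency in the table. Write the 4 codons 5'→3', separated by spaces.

GUU CGC UAU GGG

Codon 1 (Val): best is GUU at 40.6.
Codon 2 (Arg): best is CGC at 41.1.
Codon 3 (Tyr): best is UAU at 37.3.
Codon 4 (Gly): best is GGG at 44.8.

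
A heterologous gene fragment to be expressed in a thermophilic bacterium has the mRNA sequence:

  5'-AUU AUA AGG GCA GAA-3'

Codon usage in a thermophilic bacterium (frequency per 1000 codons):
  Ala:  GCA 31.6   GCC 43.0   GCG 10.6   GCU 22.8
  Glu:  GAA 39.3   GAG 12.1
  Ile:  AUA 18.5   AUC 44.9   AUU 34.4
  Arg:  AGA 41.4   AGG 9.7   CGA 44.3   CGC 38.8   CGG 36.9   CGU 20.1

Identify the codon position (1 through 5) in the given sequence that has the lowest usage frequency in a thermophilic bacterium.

3

Codon 1 AUU (Ile): 34.4 per 1000.
Codon 2 AUA (Ile): 18.5 per 1000.
Codon 3 AGG (Arg): 9.7 per 1000.
Codon 4 GCA (Ala): 31.6 per 1000.
Codon 5 GAA (Glu): 39.3 per 1000.
Lowest frequency is 9.7 at codon 3.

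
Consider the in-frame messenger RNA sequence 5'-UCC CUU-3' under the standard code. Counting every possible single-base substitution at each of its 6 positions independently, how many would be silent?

Codon 1 (UCC, Ser): 3 synonymous substitutions.
Codon 2 (CUU, Leu): 3 synonymous substitutions.
Total: 3 + 3 = 6.

6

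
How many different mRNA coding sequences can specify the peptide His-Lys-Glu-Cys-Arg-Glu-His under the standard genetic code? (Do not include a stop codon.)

384

His: 2 codons.
Lys: 2 codons.
Glu: 2 codons.
Cys: 2 codons.
Arg: 6 codons.
Glu: 2 codons.
His: 2 codons.
2 × 2 × 2 × 2 × 6 × 2 × 2 = 384.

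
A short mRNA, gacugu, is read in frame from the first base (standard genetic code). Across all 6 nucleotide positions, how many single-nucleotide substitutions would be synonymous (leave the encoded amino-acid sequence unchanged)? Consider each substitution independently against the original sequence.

Codon 1 (GAC, Asp): 1 synonymous substitution.
Codon 2 (UGU, Cys): 1 synonymous substitution.
Total: 1 + 1 = 2.

2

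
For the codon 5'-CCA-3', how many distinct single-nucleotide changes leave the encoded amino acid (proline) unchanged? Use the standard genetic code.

Position 1: none → 0 synonymous.
Position 2: none → 0 synonymous.
Position 3: CCU, CCC, CCG → 3 synonymous.
Total: 0 + 0 + 3 = 3.

3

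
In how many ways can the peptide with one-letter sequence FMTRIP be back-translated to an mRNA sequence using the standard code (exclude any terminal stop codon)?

576

Phe: 2 codons.
Met: 1 codon.
Thr: 4 codons.
Arg: 6 codons.
Ile: 3 codons.
Pro: 4 codons.
2 × 1 × 4 × 6 × 3 × 4 = 576.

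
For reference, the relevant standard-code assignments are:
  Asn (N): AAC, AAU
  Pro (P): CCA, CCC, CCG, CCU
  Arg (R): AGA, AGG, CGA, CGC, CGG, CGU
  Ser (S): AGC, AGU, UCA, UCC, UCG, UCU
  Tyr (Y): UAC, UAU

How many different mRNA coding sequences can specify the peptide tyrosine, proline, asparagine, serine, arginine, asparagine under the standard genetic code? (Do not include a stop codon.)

1152

Tyr: 2 codons.
Pro: 4 codons.
Asn: 2 codons.
Ser: 6 codons.
Arg: 6 codons.
Asn: 2 codons.
2 × 4 × 2 × 6 × 6 × 2 = 1152.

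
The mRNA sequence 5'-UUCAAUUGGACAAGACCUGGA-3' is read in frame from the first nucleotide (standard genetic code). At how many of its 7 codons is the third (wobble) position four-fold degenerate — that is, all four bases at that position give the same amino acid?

3

Codon 1 UUC (Phe): third position 2-fold.
Codon 2 AAU (Asn): third position 2-fold.
Codon 3 UGG (Trp): third position 1-fold.
Codon 4 ACA (Thr): third position 4-fold.
Codon 5 AGA (Arg): third position 2-fold.
Codon 6 CCU (Pro): third position 4-fold.
Codon 7 GGA (Gly): third position 4-fold.
Four-fold degenerate third positions: 3.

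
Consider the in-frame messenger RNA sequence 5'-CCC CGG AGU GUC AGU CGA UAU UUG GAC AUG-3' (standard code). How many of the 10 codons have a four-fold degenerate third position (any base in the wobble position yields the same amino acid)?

Codon 1 CCC (Pro): third position 4-fold.
Codon 2 CGG (Arg): third position 4-fold.
Codon 3 AGU (Ser): third position 2-fold.
Codon 4 GUC (Val): third position 4-fold.
Codon 5 AGU (Ser): third position 2-fold.
Codon 6 CGA (Arg): third position 4-fold.
Codon 7 UAU (Tyr): third position 2-fold.
Codon 8 UUG (Leu): third position 2-fold.
Codon 9 GAC (Asp): third position 2-fold.
Codon 10 AUG (Met): third position 1-fold.
Four-fold degenerate third positions: 4.

4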